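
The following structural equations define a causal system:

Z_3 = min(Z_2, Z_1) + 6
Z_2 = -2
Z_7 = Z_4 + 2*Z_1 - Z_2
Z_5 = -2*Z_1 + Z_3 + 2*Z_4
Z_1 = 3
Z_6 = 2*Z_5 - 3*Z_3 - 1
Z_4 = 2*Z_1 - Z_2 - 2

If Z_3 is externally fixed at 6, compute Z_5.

do(Z_3=6) replaces the equation Z_3 = min(Z_2, Z_1) + 6 with the constant Z_3 = 6.
Z_4 = 2*Z_1 - Z_2 - 2  [with Z_1=3, Z_2=-2]  = 6
Z_5 = -2*Z_1 + Z_3 + 2*Z_4  [with Z_1=3, Z_3=6, Z_4=6]  = 12

12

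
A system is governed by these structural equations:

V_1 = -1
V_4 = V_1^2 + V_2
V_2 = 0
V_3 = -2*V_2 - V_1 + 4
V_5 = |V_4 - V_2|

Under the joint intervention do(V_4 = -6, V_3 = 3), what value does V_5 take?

The joint intervention fixes V_4 = -6, V_3 = 3, removing each variable's own equation.
V_5 = |V_4 - V_2|  [with V_4=-6, V_2=0]  = 6

6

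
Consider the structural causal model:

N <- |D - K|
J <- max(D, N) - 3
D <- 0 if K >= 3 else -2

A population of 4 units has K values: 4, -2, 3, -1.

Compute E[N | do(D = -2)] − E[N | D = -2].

2.5

Under do(D=-2), D's equation is replaced by D=-2 for every unit. Per-unit N: 6, 0, 5, 1. Mean = 3.
E[N|D=-2] averages over only the 2 units with D=-2 (K = -2, -1): N = 0, 1, mean 0.5.
Difference = 3 − 0.5 = 2.5.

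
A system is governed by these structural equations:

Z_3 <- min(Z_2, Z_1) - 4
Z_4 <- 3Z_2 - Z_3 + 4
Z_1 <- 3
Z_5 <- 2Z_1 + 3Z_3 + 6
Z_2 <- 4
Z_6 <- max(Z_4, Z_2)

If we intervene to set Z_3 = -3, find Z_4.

The intervention breaks the incoming arrows to Z_3: Z_3 <- min(Z_2, Z_1) - 4 no longer applies, and Z_3 = -3.
Z_4 = 3Z_2 - Z_3 + 4  [with Z_2=4, Z_3=-3]  = 19

19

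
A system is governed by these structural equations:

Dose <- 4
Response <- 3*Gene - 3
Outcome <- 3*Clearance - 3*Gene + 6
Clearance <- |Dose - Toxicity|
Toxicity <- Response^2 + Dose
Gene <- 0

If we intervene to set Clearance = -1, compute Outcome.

3

The intervention breaks the incoming arrows to Clearance: Clearance <- |Dose - Toxicity| no longer applies, and Clearance = -1.
Outcome = 3*Clearance - 3*Gene + 6  [with Clearance=-1, Gene=0]  = 3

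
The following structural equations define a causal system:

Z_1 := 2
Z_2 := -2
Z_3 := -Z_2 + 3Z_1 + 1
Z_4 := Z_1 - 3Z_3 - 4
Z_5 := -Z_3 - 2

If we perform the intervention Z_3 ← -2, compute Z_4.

4

The intervention breaks the incoming arrows to Z_3: Z_3 := -Z_2 + 3Z_1 + 1 no longer applies, and Z_3 = -2.
Z_4 = Z_1 - 3Z_3 - 4  [with Z_1=2, Z_3=-2]  = 4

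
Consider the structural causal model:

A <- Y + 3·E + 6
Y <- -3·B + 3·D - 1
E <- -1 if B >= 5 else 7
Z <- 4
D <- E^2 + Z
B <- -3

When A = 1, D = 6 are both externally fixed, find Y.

Setting A = 1, D = 6 by intervention discards those variables' equations.
Y = -3·B + 3·D - 1  [with B=-3, D=6]  = 26

26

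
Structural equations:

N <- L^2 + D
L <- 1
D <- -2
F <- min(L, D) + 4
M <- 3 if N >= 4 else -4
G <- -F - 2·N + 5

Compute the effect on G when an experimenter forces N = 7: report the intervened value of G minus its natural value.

-16

do(N=7) replaces the equation N <- L^2 + D with the constant N = 7.
F = min(L, D) + 4  [with L=1, D=-2]  = 2
G = -F - 2·N + 5  [with F=2, N=7]  = -11
Without intervention: N = L^2 + D  [with L=1, D=-2]  = -1; F = min(L, D) + 4  [with L=1, D=-2]  = 2; G = -F - 2·N + 5  [with F=2, N=-1]  = 5.
Change = -11 − 5 = -16.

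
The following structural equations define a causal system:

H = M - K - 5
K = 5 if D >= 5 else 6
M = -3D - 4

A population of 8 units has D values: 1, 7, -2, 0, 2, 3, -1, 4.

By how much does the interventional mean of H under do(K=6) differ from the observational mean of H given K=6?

-2.25

do(K=6) breaks K's dependence on D. With K=6 fixed, H across the units is -18, -36, -9, -15, -21, -24, -12, -27, mean -20.25.
E[H|K=6] averages over only the 7 units with K=6 (D = 1, -2, 0, 2, 3, -1, 4): H = -18, -9, -15, -21, -24, -12, -27, mean -18.
Difference = -20.25 − (-18) = -2.25.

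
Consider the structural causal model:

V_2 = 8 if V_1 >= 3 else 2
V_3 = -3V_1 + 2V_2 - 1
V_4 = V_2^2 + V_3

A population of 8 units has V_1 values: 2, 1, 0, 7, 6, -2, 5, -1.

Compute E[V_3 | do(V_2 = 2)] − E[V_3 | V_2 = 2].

The intervention sets V_2=2 in all 8 units regardless of V_1. Recomputing V_3 per unit gives -3, 0, 3, -18, -15, 9, -12, 6; average -3.75.
Conditioning on V_2=2 selects the 5 unit(s) with V_1 ∈ {2, 1, 0, -2, -1}. Their V_3 values: -3, 0, 3, 9, 6. Mean = 3.
Difference = -3.75 − 3 = -6.75.

-6.75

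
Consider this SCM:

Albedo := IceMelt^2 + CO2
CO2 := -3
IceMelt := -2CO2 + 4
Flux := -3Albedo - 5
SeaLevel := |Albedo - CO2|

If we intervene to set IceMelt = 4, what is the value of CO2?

-3

Under do(IceMelt=4), the mechanism IceMelt := -2CO2 + 4 is discarded; IceMelt is fixed at 4.
CO2 is not downstream of the intervention, so its value is determined by the original equations.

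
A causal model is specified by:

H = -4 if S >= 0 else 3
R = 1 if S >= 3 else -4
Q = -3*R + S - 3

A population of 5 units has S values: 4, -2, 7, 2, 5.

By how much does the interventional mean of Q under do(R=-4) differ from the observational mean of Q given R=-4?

3.2

The intervention sets R=-4 in all 5 units regardless of S. Recomputing Q per unit gives 13, 7, 16, 11, 14; average 12.2.
Conditioning on R=-4 selects the 2 unit(s) with S ∈ {-2, 2}. Their Q values: 7, 11. Mean = 9.
Difference = 12.2 − 9 = 3.2.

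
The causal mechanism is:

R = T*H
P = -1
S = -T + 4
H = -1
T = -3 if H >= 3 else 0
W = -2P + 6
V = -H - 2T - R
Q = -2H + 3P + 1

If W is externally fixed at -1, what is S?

4

do(W=-1) replaces the equation W = -2P + 6 with the constant W = -1.
S is not downstream of the intervention, so its value is determined by the original equations.
T = -3 if H >= 3 else 0  [with H=-1]  = 0
S = -T + 4  [with T=0]  = 4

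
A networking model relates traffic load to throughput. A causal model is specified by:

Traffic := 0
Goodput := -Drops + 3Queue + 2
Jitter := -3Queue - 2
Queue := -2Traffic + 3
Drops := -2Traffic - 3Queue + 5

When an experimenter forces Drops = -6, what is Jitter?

The intervention breaks the incoming arrows to Drops: Drops := -2Traffic - 3Queue + 5 no longer applies, and Drops = -6.
Jitter is not downstream of the intervention, so its value is determined by the original equations.
Queue = -2Traffic + 3  [with Traffic=0]  = 3
Jitter = -3Queue - 2  [with Queue=3]  = -11

-11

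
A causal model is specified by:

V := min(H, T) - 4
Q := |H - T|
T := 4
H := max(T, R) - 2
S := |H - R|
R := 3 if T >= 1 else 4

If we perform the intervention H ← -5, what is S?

do(H=-5) replaces the equation H := max(T, R) - 2 with the constant H = -5.
R = 3 if T >= 1 else 4  [with T=4]  = 3
S = |H - R|  [with H=-5, R=3]  = 8

8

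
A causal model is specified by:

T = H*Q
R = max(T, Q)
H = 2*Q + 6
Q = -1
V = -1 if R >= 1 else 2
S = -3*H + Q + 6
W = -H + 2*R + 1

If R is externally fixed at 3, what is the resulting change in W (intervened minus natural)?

Under do(R=3), the mechanism R = max(T, Q) is discarded; R is fixed at 3.
H = 2*Q + 6  [with Q=-1]  = 4
W = -H + 2*R + 1  [with H=4, R=3]  = 3
Without intervention: H = 2*Q + 6  [with Q=-1]  = 4; T = H*Q  [with H=4, Q=-1]  = -4; R = max(T, Q)  [with T=-4, Q=-1]  = -1; W = -H + 2*R + 1  [with H=4, R=-1]  = -5.
Change = 3 − (-5) = 8.

8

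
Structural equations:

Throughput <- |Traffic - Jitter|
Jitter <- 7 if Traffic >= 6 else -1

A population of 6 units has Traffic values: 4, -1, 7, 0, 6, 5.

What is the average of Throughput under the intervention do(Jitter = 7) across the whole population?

3.5

do(Jitter=7) breaks Jitter's dependence on Traffic. With Jitter=7 fixed, Throughput across the units is 3, 8, 0, 7, 1, 2, mean 3.5.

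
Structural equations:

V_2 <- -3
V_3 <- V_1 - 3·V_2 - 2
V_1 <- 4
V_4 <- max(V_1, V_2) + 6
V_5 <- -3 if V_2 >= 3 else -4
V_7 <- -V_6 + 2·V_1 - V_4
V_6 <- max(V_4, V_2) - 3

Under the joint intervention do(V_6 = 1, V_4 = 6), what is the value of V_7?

1

Under do(V_6 = 1, V_4 = 6), each intervened variable's structural equation is replaced by its fixed value.
V_7 = -V_6 + 2·V_1 - V_4  [with V_6=1, V_1=4, V_4=6]  = 1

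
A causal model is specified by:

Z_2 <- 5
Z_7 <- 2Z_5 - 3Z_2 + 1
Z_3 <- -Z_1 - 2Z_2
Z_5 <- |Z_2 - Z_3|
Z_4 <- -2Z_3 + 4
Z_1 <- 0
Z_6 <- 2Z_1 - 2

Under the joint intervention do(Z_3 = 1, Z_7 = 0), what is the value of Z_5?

4

Setting Z_3 = 1, Z_7 = 0 by intervention discards those variables' equations.
Z_5 = |Z_2 - Z_3|  [with Z_2=5, Z_3=1]  = 4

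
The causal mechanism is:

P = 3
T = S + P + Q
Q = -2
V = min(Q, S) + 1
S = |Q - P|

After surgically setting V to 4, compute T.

The intervention breaks the incoming arrows to V: V = min(Q, S) + 1 no longer applies, and V = 4.
Since T is not a descendant of the intervened variable, it is unaffected.
S = |Q - P|  [with Q=-2, P=3]  = 5
T = S + P + Q  [with S=5, P=3, Q=-2]  = 6

6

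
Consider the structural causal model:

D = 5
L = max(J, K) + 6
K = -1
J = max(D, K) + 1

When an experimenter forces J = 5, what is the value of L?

The intervention breaks the incoming arrows to J: J = max(D, K) + 1 no longer applies, and J = 5.
L = max(J, K) + 6  [with J=5, K=-1]  = 11

11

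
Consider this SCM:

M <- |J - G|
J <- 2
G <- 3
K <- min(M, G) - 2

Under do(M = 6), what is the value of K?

1

The intervention breaks the incoming arrows to M: M <- |J - G| no longer applies, and M = 6.
K = min(M, G) - 2  [with M=6, G=3]  = 1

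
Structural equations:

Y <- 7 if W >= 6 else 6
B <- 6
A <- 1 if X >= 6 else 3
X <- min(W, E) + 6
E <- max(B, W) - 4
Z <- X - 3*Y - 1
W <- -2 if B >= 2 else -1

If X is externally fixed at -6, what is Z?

The intervention breaks the incoming arrows to X: X <- min(W, E) + 6 no longer applies, and X = -6.
W = -2 if B >= 2 else -1  [with B=6]  = -2
Y = 7 if W >= 6 else 6  [with W=-2]  = 6
Z = X - 3*Y - 1  [with X=-6, Y=6]  = -25

-25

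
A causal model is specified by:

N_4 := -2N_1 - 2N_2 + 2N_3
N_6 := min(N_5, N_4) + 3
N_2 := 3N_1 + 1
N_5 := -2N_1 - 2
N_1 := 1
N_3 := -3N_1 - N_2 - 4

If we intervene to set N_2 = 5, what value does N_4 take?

-36

Under do(N_2=5), the mechanism N_2 := 3N_1 + 1 is discarded; N_2 is fixed at 5.
N_3 = -3N_1 - N_2 - 4  [with N_1=1, N_2=5]  = -12
N_4 = -2N_1 - 2N_2 + 2N_3  [with N_1=1, N_2=5, N_3=-12]  = -36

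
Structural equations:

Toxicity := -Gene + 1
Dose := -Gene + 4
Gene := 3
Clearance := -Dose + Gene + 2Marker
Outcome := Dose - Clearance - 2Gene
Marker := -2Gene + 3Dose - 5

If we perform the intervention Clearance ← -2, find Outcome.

-3

The intervention breaks the incoming arrows to Clearance: Clearance := -Dose + Gene + 2Marker no longer applies, and Clearance = -2.
Dose = -Gene + 4  [with Gene=3]  = 1
Outcome = Dose - Clearance - 2Gene  [with Dose=1, Clearance=-2, Gene=3]  = -3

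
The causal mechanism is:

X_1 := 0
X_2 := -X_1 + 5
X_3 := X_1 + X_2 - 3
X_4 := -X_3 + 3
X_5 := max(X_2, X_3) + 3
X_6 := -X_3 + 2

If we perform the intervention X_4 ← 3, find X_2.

5

The intervention breaks the incoming arrows to X_4: X_4 := -X_3 + 3 no longer applies, and X_4 = 3.
Since X_2 is not a descendant of the intervened variable, it is unaffected.
X_2 = -X_1 + 5  [with X_1=0]  = 5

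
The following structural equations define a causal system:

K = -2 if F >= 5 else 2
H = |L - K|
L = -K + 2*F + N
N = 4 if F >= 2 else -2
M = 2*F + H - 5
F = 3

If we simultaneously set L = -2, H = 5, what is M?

6

The joint intervention fixes L = -2, H = 5, removing each variable's own equation.
M = 2*F + H - 5  [with F=3, H=5]  = 6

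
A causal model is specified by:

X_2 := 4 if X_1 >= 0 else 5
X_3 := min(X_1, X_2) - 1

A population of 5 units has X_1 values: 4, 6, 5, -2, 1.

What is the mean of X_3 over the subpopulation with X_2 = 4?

2.25

E[X_3|X_2=4] averages over only the 4 units with X_2=4 (X_1 = 4, 6, 5, 1): X_3 = 3, 3, 3, 0, mean 2.25.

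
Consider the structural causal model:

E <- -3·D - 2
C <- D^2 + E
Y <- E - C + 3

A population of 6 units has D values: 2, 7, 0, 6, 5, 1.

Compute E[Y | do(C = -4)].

Under do(C=-4), C's equation is replaced by C=-4 for every unit. Per-unit Y: -1, -16, 5, -13, -10, 2. Mean = -5.5.

-5.5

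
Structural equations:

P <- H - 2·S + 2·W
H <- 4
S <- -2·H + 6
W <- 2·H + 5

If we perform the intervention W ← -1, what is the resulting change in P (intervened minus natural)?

-28

Under do(W=-1), the mechanism W <- 2·H + 5 is discarded; W is fixed at -1.
S = -2·H + 6  [with H=4]  = -2
P = H - 2·S + 2·W  [with H=4, S=-2, W=-1]  = 6
Without intervention: W = 2·H + 5  [with H=4]  = 13; S = -2·H + 6  [with H=4]  = -2; P = H - 2·S + 2·W  [with H=4, S=-2, W=13]  = 34.
Change = 6 − 34 = -28.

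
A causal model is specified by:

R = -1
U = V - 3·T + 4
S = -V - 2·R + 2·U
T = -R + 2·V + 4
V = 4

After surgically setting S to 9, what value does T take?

13

do(S=9) replaces the equation S = -V - 2·R + 2·U with the constant S = 9.
T is not downstream of the intervention, so its value is determined by the original equations.
T = -R + 2·V + 4  [with R=-1, V=4]  = 13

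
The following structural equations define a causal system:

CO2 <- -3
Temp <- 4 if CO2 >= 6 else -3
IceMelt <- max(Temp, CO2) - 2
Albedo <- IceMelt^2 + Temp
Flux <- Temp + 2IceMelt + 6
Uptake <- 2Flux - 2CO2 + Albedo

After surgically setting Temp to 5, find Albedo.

Under do(Temp=5), the mechanism Temp <- 4 if CO2 >= 6 else -3 is discarded; Temp is fixed at 5.
IceMelt = max(Temp, CO2) - 2  [with Temp=5, CO2=-3]  = 3
Albedo = IceMelt^2 + Temp  [with IceMelt=3, Temp=5]  = 14

14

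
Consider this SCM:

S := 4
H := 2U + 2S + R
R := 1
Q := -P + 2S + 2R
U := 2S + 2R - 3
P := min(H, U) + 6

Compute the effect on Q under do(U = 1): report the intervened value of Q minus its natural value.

6

The intervention breaks the incoming arrows to U: U := 2S + 2R - 3 no longer applies, and U = 1.
H = 2U + 2S + R  [with U=1, S=4, R=1]  = 11
P = min(H, U) + 6  [with H=11, U=1]  = 7
Q = -P + 2S + 2R  [with P=7, S=4, R=1]  = 3
Without intervention: U = 2S + 2R - 3  [with S=4, R=1]  = 7; H = 2U + 2S + R  [with U=7, S=4, R=1]  = 23; P = min(H, U) + 6  [with H=23, U=7]  = 13; Q = -P + 2S + 2R  [with P=13, S=4, R=1]  = -3.
Change = 3 − (-3) = 6.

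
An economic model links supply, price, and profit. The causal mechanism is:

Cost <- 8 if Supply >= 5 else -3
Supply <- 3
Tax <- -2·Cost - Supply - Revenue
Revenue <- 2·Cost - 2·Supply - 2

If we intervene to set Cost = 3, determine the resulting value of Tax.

Under do(Cost=3), the mechanism Cost <- 8 if Supply >= 5 else -3 is discarded; Cost is fixed at 3.
Revenue = 2·Cost - 2·Supply - 2  [with Cost=3, Supply=3]  = -2
Tax = -2·Cost - Supply - Revenue  [with Cost=3, Supply=3, Revenue=-2]  = -7

-7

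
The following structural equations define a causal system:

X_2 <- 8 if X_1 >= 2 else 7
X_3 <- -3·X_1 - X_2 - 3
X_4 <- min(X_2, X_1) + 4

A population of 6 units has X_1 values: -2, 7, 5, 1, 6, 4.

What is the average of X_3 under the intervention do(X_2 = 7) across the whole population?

do(X_2=7) breaks X_2's dependence on X_1. With X_2=7 fixed, X_3 across the units is -4, -31, -25, -13, -28, -22, mean -20.5.

-20.5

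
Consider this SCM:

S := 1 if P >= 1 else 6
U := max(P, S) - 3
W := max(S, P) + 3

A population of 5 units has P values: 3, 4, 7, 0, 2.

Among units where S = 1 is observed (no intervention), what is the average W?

7

Observing S=1 restricts to units where S's equation naturally yields 1: P ∈ {3, 4, 7, 2}. In that subpopulation W = 6, 7, 10, 5, mean 7.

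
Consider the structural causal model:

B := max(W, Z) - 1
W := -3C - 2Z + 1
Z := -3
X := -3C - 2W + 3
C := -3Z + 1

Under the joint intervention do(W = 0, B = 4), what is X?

-27

Setting W = 0, B = 4 by intervention discards those variables' equations.
C = -3Z + 1  [with Z=-3]  = 10
X = -3C - 2W + 3  [with C=10, W=0]  = -27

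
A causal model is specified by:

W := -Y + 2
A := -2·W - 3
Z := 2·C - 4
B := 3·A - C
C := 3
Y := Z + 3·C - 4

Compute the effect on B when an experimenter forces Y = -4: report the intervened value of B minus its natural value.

-66

The intervention breaks the incoming arrows to Y: Y := Z + 3·C - 4 no longer applies, and Y = -4.
W = -Y + 2  [with Y=-4]  = 6
A = -2·W - 3  [with W=6]  = -15
B = 3·A - C  [with A=-15, C=3]  = -48
Without intervention: Z = 2·C - 4  [with C=3]  = 2; Y = Z + 3·C - 4  [with Z=2, C=3]  = 7; W = -Y + 2  [with Y=7]  = -5; A = -2·W - 3  [with W=-5]  = 7; B = 3·A - C  [with A=7, C=3]  = 18.
Change = -48 − 18 = -66.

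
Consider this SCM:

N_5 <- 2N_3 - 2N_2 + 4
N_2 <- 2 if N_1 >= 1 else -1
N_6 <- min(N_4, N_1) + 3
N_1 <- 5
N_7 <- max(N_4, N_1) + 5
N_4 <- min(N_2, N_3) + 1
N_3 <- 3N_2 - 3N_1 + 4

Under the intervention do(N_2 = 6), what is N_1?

Under do(N_2=6), the mechanism N_2 <- 2 if N_1 >= 1 else -1 is discarded; N_2 is fixed at 6.
N_1 is not downstream of the intervention, so its value is determined by the original equations.

5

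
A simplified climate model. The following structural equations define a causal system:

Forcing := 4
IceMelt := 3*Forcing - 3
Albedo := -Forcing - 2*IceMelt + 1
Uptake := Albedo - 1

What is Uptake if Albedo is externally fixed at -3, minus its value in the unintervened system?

18

The intervention breaks the incoming arrows to Albedo: Albedo := -Forcing - 2*IceMelt + 1 no longer applies, and Albedo = -3.
Uptake = Albedo - 1  [with Albedo=-3]  = -4
Without intervention: IceMelt = 3*Forcing - 3  [with Forcing=4]  = 9; Albedo = -Forcing - 2*IceMelt + 1  [with Forcing=4, IceMelt=9]  = -21; Uptake = Albedo - 1  [with Albedo=-21]  = -22.
Change = -4 − (-22) = 18.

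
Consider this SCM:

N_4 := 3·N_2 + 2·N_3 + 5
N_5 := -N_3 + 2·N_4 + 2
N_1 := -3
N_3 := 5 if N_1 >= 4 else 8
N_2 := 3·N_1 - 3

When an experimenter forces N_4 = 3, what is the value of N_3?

8

Under do(N_4=3), the mechanism N_4 := 3·N_2 + 2·N_3 + 5 is discarded; N_4 is fixed at 3.
Since N_3 is not a descendant of the intervened variable, it is unaffected.
N_3 = 5 if N_1 >= 4 else 8  [with N_1=-3]  = 8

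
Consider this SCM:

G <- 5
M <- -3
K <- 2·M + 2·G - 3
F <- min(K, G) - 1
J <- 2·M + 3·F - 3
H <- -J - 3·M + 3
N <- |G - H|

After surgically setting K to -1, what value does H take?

The intervention breaks the incoming arrows to K: K <- 2·M + 2·G - 3 no longer applies, and K = -1.
F = min(K, G) - 1  [with K=-1, G=5]  = -2
J = 2·M + 3·F - 3  [with M=-3, F=-2]  = -15
H = -J - 3·M + 3  [with J=-15, M=-3]  = 27

27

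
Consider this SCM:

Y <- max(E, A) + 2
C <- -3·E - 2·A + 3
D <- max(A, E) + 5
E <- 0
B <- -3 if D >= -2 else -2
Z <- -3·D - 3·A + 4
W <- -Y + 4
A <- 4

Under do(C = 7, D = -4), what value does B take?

Setting C = 7, D = -4 by intervention discards those variables' equations.
B = -3 if D >= -2 else -2  [with D=-4]  = -2

-2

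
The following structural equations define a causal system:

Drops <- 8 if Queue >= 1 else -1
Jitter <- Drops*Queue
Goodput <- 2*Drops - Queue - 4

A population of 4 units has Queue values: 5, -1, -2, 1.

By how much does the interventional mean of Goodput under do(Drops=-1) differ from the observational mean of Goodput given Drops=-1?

-2.25

Under do(Drops=-1), Drops's equation is replaced by Drops=-1 for every unit. Per-unit Goodput: -11, -5, -4, -7. Mean = -6.75.
E[Goodput|Drops=-1] averages over only the 2 units with Drops=-1 (Queue = -1, -2): Goodput = -5, -4, mean -4.5.
Difference = -6.75 − (-4.5) = -2.25.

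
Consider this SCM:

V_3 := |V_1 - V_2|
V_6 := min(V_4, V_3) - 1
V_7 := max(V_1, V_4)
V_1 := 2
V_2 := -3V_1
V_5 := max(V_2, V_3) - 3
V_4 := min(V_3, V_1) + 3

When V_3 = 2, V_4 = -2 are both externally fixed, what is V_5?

-1

Setting V_3 = 2, V_4 = -2 by intervention discards those variables' equations.
V_2 = -3V_1  [with V_1=2]  = -6
V_5 = max(V_2, V_3) - 3  [with V_2=-6, V_3=2]  = -1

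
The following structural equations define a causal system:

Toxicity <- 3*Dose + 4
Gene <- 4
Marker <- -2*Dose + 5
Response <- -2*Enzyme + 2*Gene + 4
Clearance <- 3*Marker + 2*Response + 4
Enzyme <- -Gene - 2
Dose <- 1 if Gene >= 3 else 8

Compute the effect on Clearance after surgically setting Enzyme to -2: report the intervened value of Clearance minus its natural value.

-16

The intervention breaks the incoming arrows to Enzyme: Enzyme <- -Gene - 2 no longer applies, and Enzyme = -2.
Dose = 1 if Gene >= 3 else 8  [with Gene=4]  = 1
Marker = -2*Dose + 5  [with Dose=1]  = 3
Response = -2*Enzyme + 2*Gene + 4  [with Enzyme=-2, Gene=4]  = 16
Clearance = 3*Marker + 2*Response + 4  [with Marker=3, Response=16]  = 45
Without intervention: Dose = 1 if Gene >= 3 else 8  [with Gene=4]  = 1; Enzyme = -Gene - 2  [with Gene=4]  = -6; Marker = -2*Dose + 5  [with Dose=1]  = 3; Response = -2*Enzyme + 2*Gene + 4  [with Enzyme=-6, Gene=4]  = 24; Clearance = 3*Marker + 2*Response + 4  [with Marker=3, Response=24]  = 61.
Change = 45 − 61 = -16.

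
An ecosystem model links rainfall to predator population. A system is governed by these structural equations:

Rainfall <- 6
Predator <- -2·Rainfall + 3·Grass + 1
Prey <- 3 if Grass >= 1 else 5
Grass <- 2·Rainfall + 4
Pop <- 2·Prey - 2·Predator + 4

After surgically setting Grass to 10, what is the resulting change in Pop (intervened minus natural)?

do(Grass=10) replaces the equation Grass <- 2·Rainfall + 4 with the constant Grass = 10.
Prey = 3 if Grass >= 1 else 5  [with Grass=10]  = 3
Predator = -2·Rainfall + 3·Grass + 1  [with Rainfall=6, Grass=10]  = 19
Pop = 2·Prey - 2·Predator + 4  [with Prey=3, Predator=19]  = -28
Without intervention: Grass = 2·Rainfall + 4  [with Rainfall=6]  = 16; Prey = 3 if Grass >= 1 else 5  [with Grass=16]  = 3; Predator = -2·Rainfall + 3·Grass + 1  [with Rainfall=6, Grass=16]  = 37; Pop = 2·Prey - 2·Predator + 4  [with Prey=3, Predator=37]  = -64.
Change = -28 − (-64) = 36.

36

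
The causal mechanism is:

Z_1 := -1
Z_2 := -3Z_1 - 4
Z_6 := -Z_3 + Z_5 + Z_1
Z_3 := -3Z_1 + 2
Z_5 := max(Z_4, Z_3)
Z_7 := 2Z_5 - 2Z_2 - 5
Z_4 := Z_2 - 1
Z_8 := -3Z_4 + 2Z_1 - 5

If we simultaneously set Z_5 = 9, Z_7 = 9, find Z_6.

3

Under do(Z_5 = 9, Z_7 = 9), each intervened variable's structural equation is replaced by its fixed value.
Z_3 = -3Z_1 + 2  [with Z_1=-1]  = 5
Z_6 = -Z_3 + Z_5 + Z_1  [with Z_3=5, Z_5=9, Z_1=-1]  = 3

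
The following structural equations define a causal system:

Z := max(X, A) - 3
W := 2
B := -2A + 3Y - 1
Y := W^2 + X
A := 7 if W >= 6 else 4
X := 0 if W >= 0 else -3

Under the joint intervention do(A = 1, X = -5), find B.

-6

Under do(A = 1, X = -5), each intervened variable's structural equation is replaced by its fixed value.
Y = W^2 + X  [with W=2, X=-5]  = -1
B = -2A + 3Y - 1  [with A=1, Y=-1]  = -6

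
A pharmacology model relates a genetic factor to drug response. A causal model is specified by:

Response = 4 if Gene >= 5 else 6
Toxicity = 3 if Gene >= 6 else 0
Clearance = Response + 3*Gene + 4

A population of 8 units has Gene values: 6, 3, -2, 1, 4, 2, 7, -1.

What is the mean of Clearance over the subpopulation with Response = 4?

27.5

Conditioning on Response=4 selects the 2 unit(s) with Gene ∈ {6, 7}. Their Clearance values: 26, 29. Mean = 27.5.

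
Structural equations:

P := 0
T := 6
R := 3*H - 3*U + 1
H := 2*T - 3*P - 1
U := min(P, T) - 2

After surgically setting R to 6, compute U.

-2

do(R=6) replaces the equation R := 3*H - 3*U + 1 with the constant R = 6.
U is not downstream of the intervention, so its value is determined by the original equations.
U = min(P, T) - 2  [with P=0, T=6]  = -2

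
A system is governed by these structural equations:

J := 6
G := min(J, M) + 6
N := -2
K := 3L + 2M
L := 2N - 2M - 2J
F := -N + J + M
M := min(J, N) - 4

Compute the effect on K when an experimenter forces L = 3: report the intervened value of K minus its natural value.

Intervening sets L = 3 and removes its equation (L := 2N - 2M - 2J).
M = min(J, N) - 4  [with J=6, N=-2]  = -6
K = 3L + 2M  [with L=3, M=-6]  = -3
Without intervention: M = min(J, N) - 4  [with J=6, N=-2]  = -6; L = 2N - 2M - 2J  [with N=-2, M=-6, J=6]  = -4; K = 3L + 2M  [with L=-4, M=-6]  = -24.
Change = -3 − (-24) = 21.

21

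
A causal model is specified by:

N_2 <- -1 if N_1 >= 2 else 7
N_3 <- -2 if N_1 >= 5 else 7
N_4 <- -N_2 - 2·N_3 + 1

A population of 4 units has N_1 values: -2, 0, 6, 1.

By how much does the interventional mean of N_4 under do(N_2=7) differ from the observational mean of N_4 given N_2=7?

Every unit gets N_2=7 under the intervention. N_4 values become -20, -20, -2, -20; E[N_4|do(N_2=7)] = -15.5.
E[N_4|N_2=7] averages over only the 3 units with N_2=7 (N_1 = -2, 0, 1): N_4 = -20, -20, -20, mean -20.
Difference = -15.5 − (-20) = 4.5.

4.5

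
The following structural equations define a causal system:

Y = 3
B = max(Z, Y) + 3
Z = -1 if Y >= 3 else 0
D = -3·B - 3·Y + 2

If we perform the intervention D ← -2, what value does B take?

Under do(D=-2), the mechanism D = -3·B - 3·Y + 2 is discarded; D is fixed at -2.
Since B is not a descendant of the intervened variable, it is unaffected.
Z = -1 if Y >= 3 else 0  [with Y=3]  = -1
B = max(Z, Y) + 3  [with Z=-1, Y=3]  = 6

6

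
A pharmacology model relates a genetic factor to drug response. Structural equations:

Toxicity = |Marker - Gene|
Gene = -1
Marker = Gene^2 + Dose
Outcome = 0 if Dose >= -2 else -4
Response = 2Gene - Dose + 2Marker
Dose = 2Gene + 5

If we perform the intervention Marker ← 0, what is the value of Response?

The intervention breaks the incoming arrows to Marker: Marker = Gene^2 + Dose no longer applies, and Marker = 0.
Dose = 2Gene + 5  [with Gene=-1]  = 3
Response = 2Gene - Dose + 2Marker  [with Gene=-1, Dose=3, Marker=0]  = -5

-5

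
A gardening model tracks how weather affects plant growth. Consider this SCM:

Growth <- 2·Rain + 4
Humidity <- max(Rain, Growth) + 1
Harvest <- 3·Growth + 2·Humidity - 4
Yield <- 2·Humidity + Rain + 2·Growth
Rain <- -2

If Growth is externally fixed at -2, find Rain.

-2

Under do(Growth=-2), the mechanism Growth <- 2·Rain + 4 is discarded; Growth is fixed at -2.
Rain is not downstream of the intervention, so its value is determined by the original equations.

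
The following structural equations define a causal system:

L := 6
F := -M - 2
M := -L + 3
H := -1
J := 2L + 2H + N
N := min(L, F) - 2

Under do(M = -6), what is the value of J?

12

The intervention breaks the incoming arrows to M: M := -L + 3 no longer applies, and M = -6.
F = -M - 2  [with M=-6]  = 4
N = min(L, F) - 2  [with L=6, F=4]  = 2
J = 2L + 2H + N  [with L=6, H=-1, N=2]  = 12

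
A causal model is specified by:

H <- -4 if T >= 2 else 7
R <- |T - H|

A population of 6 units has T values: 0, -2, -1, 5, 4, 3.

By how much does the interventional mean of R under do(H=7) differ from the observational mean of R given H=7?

Under do(H=7), H's equation is replaced by H=7 for every unit. Per-unit R: 7, 9, 8, 2, 3, 4. Mean = 5.5.
Observing H=7 restricts to units where H's equation naturally yields 7: T ∈ {0, -2, -1}. In that subpopulation R = 7, 9, 8, mean 8.
Difference = 5.5 − 8 = -2.5.

-2.5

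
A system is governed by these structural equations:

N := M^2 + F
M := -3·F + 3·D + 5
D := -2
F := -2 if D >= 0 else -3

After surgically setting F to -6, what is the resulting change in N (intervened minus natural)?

222

Under do(F=-6), the mechanism F := -2 if D >= 0 else -3 is discarded; F is fixed at -6.
M = -3·F + 3·D + 5  [with F=-6, D=-2]  = 17
N = M^2 + F  [with M=17, F=-6]  = 283
Without intervention: F = -2 if D >= 0 else -3  [with D=-2]  = -3; M = -3·F + 3·D + 5  [with F=-3, D=-2]  = 8; N = M^2 + F  [with M=8, F=-3]  = 61.
Change = 283 − 61 = 222.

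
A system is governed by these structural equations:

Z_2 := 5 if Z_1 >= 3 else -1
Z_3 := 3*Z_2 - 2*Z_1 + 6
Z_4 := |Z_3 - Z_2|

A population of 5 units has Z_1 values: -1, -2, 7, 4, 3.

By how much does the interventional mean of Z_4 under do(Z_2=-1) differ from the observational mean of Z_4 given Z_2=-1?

-1

do(Z_2=-1) breaks Z_2's dependence on Z_1. With Z_2=-1 fixed, Z_4 across the units is 6, 8, 10, 4, 2, mean 6.
E[Z_4|Z_2=-1] averages over only the 2 units with Z_2=-1 (Z_1 = -1, -2): Z_4 = 6, 8, mean 7.
Difference = 6 − 7 = -1.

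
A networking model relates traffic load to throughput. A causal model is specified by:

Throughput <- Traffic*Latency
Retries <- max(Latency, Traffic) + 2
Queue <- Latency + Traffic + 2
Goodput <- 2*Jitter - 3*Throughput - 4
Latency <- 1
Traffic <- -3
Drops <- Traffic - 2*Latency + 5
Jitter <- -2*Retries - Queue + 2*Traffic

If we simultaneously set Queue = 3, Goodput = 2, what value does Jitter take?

-15

Under do(Queue = 3, Goodput = 2), each intervened variable's structural equation is replaced by its fixed value.
Retries = max(Latency, Traffic) + 2  [with Latency=1, Traffic=-3]  = 3
Jitter = -2*Retries - Queue + 2*Traffic  [with Retries=3, Queue=3, Traffic=-3]  = -15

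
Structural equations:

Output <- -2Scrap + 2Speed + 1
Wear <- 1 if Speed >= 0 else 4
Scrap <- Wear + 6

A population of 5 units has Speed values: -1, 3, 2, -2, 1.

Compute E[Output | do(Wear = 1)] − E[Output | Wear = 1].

-2.8

The intervention sets Wear=1 in all 5 units regardless of Speed. Recomputing Output per unit gives -15, -7, -9, -17, -11; average -11.8.
E[Output|Wear=1] averages over only the 3 units with Wear=1 (Speed = 3, 2, 1): Output = -7, -9, -11, mean -9.
Difference = -11.8 − (-9) = -2.8.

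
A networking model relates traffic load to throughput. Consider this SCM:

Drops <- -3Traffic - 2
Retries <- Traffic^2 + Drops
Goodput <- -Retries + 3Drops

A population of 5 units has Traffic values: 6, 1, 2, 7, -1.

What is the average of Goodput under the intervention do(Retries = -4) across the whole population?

The intervention sets Retries=-4 in all 5 units regardless of Traffic. Recomputing Goodput per unit gives -56, -11, -20, -65, 7; average -29.

-29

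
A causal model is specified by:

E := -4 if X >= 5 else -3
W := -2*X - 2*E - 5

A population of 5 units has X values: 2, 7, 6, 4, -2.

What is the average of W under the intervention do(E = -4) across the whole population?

-3.8

do(E=-4) breaks E's dependence on X. With E=-4 fixed, W across the units is -1, -11, -9, -5, 7, mean -3.8.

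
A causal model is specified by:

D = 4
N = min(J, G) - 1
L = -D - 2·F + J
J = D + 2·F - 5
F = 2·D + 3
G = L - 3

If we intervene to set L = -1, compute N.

-5

Under do(L=-1), the mechanism L = -D - 2·F + J is discarded; L is fixed at -1.
F = 2·D + 3  [with D=4]  = 11
J = D + 2·F - 5  [with D=4, F=11]  = 21
G = L - 3  [with L=-1]  = -4
N = min(J, G) - 1  [with J=21, G=-4]  = -5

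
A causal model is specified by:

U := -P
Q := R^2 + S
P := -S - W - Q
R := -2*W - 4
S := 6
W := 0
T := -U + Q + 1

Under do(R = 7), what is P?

do(R=7) replaces the equation R := -2*W - 4 with the constant R = 7.
Q = R^2 + S  [with R=7, S=6]  = 55
P = -S - W - Q  [with S=6, W=0, Q=55]  = -61

-61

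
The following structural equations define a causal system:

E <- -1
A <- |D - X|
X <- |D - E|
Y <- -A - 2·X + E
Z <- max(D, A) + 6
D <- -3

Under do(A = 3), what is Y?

-8

Intervening sets A = 3 and removes its equation (A <- |D - X|).
X = |D - E|  [with D=-3, E=-1]  = 2
Y = -A - 2·X + E  [with A=3, X=2, E=-1]  = -8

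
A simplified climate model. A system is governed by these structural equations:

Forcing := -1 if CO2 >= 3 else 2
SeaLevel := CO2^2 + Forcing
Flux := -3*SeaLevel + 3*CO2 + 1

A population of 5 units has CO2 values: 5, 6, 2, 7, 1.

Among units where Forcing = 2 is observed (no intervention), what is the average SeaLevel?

4.5

Observing Forcing=2 restricts to units where Forcing's equation naturally yields 2: CO2 ∈ {2, 1}. In that subpopulation SeaLevel = 6, 3, mean 4.5.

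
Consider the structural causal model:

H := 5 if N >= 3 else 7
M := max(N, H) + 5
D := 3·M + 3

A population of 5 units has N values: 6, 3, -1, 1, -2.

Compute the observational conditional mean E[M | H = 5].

Observing H=5 restricts to units where H's equation naturally yields 5: N ∈ {6, 3}. In that subpopulation M = 11, 10, mean 10.5.

10.5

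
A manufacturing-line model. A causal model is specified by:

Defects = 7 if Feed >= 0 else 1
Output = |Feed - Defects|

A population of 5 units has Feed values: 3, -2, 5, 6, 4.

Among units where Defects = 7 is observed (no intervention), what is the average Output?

2.5

Conditioning on Defects=7 selects the 4 unit(s) with Feed ∈ {3, 5, 6, 4}. Their Output values: 4, 2, 1, 3. Mean = 2.5.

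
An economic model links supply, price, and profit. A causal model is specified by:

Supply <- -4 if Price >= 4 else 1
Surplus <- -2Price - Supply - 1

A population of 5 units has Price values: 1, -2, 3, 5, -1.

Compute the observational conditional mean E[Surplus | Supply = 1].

Conditioning on Supply=1 selects the 4 unit(s) with Price ∈ {1, -2, 3, -1}. Their Surplus values: -4, 2, -8, 0. Mean = -2.5.

-2.5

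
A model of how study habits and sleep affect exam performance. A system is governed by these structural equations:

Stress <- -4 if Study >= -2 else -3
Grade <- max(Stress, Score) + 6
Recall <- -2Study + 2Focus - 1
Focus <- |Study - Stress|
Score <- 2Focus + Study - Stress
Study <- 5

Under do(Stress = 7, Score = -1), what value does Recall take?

-7

Setting Stress = 7, Score = -1 by intervention discards those variables' equations.
Focus = |Study - Stress|  [with Study=5, Stress=7]  = 2
Recall = -2Study + 2Focus - 1  [with Study=5, Focus=2]  = -7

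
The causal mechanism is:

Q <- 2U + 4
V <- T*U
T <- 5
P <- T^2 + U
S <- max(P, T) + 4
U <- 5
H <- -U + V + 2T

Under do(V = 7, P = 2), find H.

The joint intervention fixes V = 7, P = 2, removing each variable's own equation.
H = -U + V + 2T  [with U=5, V=7, T=5]  = 12

12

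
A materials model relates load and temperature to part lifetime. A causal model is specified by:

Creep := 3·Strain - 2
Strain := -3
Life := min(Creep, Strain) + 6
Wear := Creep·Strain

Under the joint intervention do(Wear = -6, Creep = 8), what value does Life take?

The joint intervention fixes Wear = -6, Creep = 8, removing each variable's own equation.
Life = min(Creep, Strain) + 6  [with Creep=8, Strain=-3]  = 3

3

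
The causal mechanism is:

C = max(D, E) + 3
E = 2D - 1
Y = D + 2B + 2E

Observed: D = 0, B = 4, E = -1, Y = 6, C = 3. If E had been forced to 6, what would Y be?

20

The intervention breaks the incoming arrows to E: E = 2D - 1 no longer applies, and E = 6.
Y = D + 2B + 2E  [with D=0, B=4, E=6]  = 20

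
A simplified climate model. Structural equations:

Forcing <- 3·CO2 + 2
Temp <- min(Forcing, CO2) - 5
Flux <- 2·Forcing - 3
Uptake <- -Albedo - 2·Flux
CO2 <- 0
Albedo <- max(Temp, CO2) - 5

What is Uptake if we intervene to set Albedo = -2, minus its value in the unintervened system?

Under do(Albedo=-2), the mechanism Albedo <- max(Temp, CO2) - 5 is discarded; Albedo is fixed at -2.
Forcing = 3·CO2 + 2  [with CO2=0]  = 2
Flux = 2·Forcing - 3  [with Forcing=2]  = 1
Uptake = -Albedo - 2·Flux  [with Albedo=-2, Flux=1]  = 0
Without intervention: Forcing = 3·CO2 + 2  [with CO2=0]  = 2; Temp = min(Forcing, CO2) - 5  [with Forcing=2, CO2=0]  = -5; Albedo = max(Temp, CO2) - 5  [with Temp=-5, CO2=0]  = -5; Flux = 2·Forcing - 3  [with Forcing=2]  = 1; Uptake = -Albedo - 2·Flux  [with Albedo=-5, Flux=1]  = 3.
Change = 0 − 3 = -3.

-3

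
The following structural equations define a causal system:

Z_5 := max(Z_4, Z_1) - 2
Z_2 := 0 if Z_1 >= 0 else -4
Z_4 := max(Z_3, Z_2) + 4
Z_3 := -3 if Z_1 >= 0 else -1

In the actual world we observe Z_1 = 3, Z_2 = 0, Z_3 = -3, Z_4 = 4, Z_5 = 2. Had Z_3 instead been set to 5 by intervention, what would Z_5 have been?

7

do(Z_3=5) replaces the equation Z_3 := -3 if Z_1 >= 0 else -1 with the constant Z_3 = 5.
Z_2 = 0 if Z_1 >= 0 else -4  [with Z_1=3]  = 0
Z_4 = max(Z_3, Z_2) + 4  [with Z_3=5, Z_2=0]  = 9
Z_5 = max(Z_4, Z_1) - 2  [with Z_4=9, Z_1=3]  = 7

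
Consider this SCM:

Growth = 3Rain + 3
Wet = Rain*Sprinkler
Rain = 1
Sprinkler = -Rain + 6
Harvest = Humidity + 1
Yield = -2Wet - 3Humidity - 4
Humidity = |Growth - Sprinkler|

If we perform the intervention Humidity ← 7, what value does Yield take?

-35

The intervention breaks the incoming arrows to Humidity: Humidity = |Growth - Sprinkler| no longer applies, and Humidity = 7.
Sprinkler = -Rain + 6  [with Rain=1]  = 5
Wet = Rain*Sprinkler  [with Rain=1, Sprinkler=5]  = 5
Yield = -2Wet - 3Humidity - 4  [with Wet=5, Humidity=7]  = -35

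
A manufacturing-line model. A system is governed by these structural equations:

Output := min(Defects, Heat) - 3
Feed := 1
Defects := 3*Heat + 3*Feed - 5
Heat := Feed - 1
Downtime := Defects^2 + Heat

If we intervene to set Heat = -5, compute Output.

-20

Under do(Heat=-5), the mechanism Heat := Feed - 1 is discarded; Heat is fixed at -5.
Defects = 3*Heat + 3*Feed - 5  [with Heat=-5, Feed=1]  = -17
Output = min(Defects, Heat) - 3  [with Defects=-17, Heat=-5]  = -20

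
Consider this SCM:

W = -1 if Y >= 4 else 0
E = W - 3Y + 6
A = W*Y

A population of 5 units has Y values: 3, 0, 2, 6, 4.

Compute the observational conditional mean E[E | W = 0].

1

E[E|W=0] averages over only the 3 units with W=0 (Y = 3, 0, 2): E = -3, 6, 0, mean 1.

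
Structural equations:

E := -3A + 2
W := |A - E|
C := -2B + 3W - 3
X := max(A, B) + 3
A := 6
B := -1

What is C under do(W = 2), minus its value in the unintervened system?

Intervening sets W = 2 and removes its equation (W := |A - E|).
C = -2B + 3W - 3  [with B=-1, W=2]  = 5
Without intervention: E = -3A + 2  [with A=6]  = -16; W = |A - E|  [with A=6, E=-16]  = 22; C = -2B + 3W - 3  [with B=-1, W=22]  = 65.
Change = 5 − 65 = -60.

-60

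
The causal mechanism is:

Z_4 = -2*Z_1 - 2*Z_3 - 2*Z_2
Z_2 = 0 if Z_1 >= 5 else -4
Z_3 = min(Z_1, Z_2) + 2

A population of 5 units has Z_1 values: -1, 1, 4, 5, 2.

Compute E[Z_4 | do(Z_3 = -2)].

6

Under do(Z_3=-2), Z_3's equation is replaced by Z_3=-2 for every unit. Per-unit Z_4: 14, 10, 4, -6, 8. Mean = 6.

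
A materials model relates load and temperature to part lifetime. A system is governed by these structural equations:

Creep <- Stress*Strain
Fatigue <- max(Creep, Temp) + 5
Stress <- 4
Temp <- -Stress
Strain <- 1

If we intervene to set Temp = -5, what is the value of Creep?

The intervention breaks the incoming arrows to Temp: Temp <- -Stress no longer applies, and Temp = -5.
Creep is not downstream of the intervention, so its value is determined by the original equations.
Creep = Stress*Strain  [with Stress=4, Strain=1]  = 4

4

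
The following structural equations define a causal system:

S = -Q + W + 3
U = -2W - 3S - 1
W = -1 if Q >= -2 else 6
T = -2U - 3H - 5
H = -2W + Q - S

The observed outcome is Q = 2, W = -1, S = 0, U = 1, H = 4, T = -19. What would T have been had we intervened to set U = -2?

-13

Under do(U=-2), the mechanism U = -2W - 3S - 1 is discarded; U is fixed at -2.
W = -1 if Q >= -2 else 6  [with Q=2]  = -1
S = -Q + W + 3  [with Q=2, W=-1]  = 0
H = -2W + Q - S  [with W=-1, Q=2, S=0]  = 4
T = -2U - 3H - 5  [with U=-2, H=4]  = -13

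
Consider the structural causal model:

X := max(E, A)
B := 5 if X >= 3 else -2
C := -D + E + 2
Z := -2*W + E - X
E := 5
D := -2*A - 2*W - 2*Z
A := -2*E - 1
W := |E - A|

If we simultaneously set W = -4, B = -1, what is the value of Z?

8

The joint intervention fixes W = -4, B = -1, removing each variable's own equation.
A = -2*E - 1  [with E=5]  = -11
X = max(E, A)  [with E=5, A=-11]  = 5
Z = -2*W + E - X  [with W=-4, E=5, X=5]  = 8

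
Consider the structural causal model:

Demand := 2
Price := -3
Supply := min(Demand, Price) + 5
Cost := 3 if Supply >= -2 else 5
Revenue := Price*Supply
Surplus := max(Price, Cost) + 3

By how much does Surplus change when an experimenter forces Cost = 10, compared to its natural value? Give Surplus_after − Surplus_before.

7

Under do(Cost=10), the mechanism Cost := 3 if Supply >= -2 else 5 is discarded; Cost is fixed at 10.
Surplus = max(Price, Cost) + 3  [with Price=-3, Cost=10]  = 13
Without intervention: Supply = min(Demand, Price) + 5  [with Demand=2, Price=-3]  = 2; Cost = 3 if Supply >= -2 else 5  [with Supply=2]  = 3; Surplus = max(Price, Cost) + 3  [with Price=-3, Cost=3]  = 6.
Change = 13 − 6 = 7.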